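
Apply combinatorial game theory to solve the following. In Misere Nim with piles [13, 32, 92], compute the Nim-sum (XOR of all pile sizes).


We need the XOR (exclusive or) of all pile sizes.
After XOR-ing pile 1 (size 13): 0 XOR 13 = 13
After XOR-ing pile 2 (size 32): 13 XOR 32 = 45
After XOR-ing pile 3 (size 92): 45 XOR 92 = 113
The Nim-value of this position is 113.

113


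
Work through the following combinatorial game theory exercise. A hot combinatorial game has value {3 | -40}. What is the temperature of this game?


The game is {3 | -40}, a switch {a | b} with numbers a > b.
Cooling {a | b} by t gives {a - t | b + t}, which stops being hot when a - t = b + t, i.e. at t = (a - b)/2. So the temperature of a switch is (a - b)/2.
Temperature = (Left option - Right option) / 2
= (3 - (-40)) / 2
= 43 / 2
= 43/2

43/2


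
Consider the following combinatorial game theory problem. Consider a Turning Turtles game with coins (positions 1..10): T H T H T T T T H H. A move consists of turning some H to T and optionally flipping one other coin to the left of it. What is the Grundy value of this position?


Coins: T H T H T T T T H H
Key fact: a single head at position k behaves exactly like a Nim heap of size k (turning it to T and optionally flipping a coin at j < k corresponds to moving the heap from k to j, or to 0), and heads combine as a disjunctive sum (two heads at the same place would cancel, matching j XOR j = 0). So the Nim-value is the XOR of the 1-indexed positions of the heads.
Face-up positions (1-indexed): [2, 4, 9, 10]
XOR 0 with 2: 0 XOR 2 = 2
XOR 2 with 4: 2 XOR 4 = 6
XOR 6 with 9: 6 XOR 9 = 15
XOR 15 with 10: 15 XOR 10 = 5
Nim-value = 5

5


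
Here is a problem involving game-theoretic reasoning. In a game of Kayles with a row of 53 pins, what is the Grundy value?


Kayles: a move removes 1 or 2 adjacent pins from a contiguous row.
Removing pins from a row of k leaves two independent rows (a, b) with a + b = k - 1 (one pin) or a + b = k - 2 (two pins); an end removal gives a = 0.
By Sprague-Grundy, G(k) = mex{ G(a) XOR G(b) } over all these splits. G(0) = 0.
G(1): splits (0,0):0^0=0 -> mex({0}) = 1
G(2): splits (0,1):0^1=1 (0,0):0^0=0 -> mex({0, 1}) = 2
G(3): splits (0,2):0^2=2 (1,1):1^1=0 (0,1):0^1=1 -> mex({0, 1, 2}) = 3
G(4): splits (0,3):0^3=3 (1,2):1^2=3 (0,2):0^2=2 (1,1):1^1=0 -> mex({0, 2, 3}) = 1
G(5): splits (0,4):0^1=1 (1,3):1^3=2 (2,2):2^2=0 (0,3):0^3=3 (1,2):1^2=3 -> mex({0, 1, 2, 3}) = 4
G(6) = mex({0, 1, 2, 4}) = 3
G(7) = mex({0, 1, 3, 4, 5}) = 2
G(8) = mex({0, 2, 3, 5, 6}) = 1
G(9) = mex({0, 1, 2, 3, 6, 7}) = 4
G(10) = mex({0, 1, 3, 4, 5, 7}) = 2
G(11) = mex({0, 1, 2, 3, 4, 5}) = 6
G(12) = mex({0, 1, 2, 3, 5, 6, 7}) = 4
G(13) = mex({0, 2, 3, 4, 6, 7}) = 1
G(14) = mex({0, 1, 4, 5, 6, 7}) = 2
G(15) = mex({0, 1, 2, 3, 4, 5, 6}) = 7
G(16) = mex({0, 2, 3, 5, 6, 7}) = 1
G(17) = mex({0, 1, 2, 3, 5, 6, 7}) = 4
G(18) = mex({0, 1, 2, 4, 5, 6}) = 3
G(19) = mex({0, 1, 3, 4, 5, 7}) = 2
G(20) = mex({0, 2, 3, 4, 5, 6, 7}) = 1
G(21) = mex({0, 1, 2, 3, 5, 6, 7}) = 4
G(22) = mex({0, 1, 2, 3, 4, 5, 7}) = 6
G(23) = mex({0, 1, 2, 3, 4, 5, 6}) = 7
G(24) = mex({0, 1, 2, 3, 5, 6, 7}) = 4
G(25) = mex({0, 2, 3, 4, 6, 7}) = 1
G(26) = mex({0, 1, 3, 4, 5, 6, 7}) = 2
G(27) = mex({0, 1, 2, 3, 4, 5, 6, 7}) = 8
G(28) = mex({0, 1, 2, 3, 4, 6, 7, 8}) = 5
G(29) = mex({0, 1, 2, 3, 5, 6, 7, 8, 9}) = 4
G(30) = mex({0, 1, 2, 3, 4, 5, 6, 9, 10}) = 7
G(31) = mex({0, 1, 3, 4, 5, 7, 10, 11}) = 2
G(32) = mex({0, 2, 3, 4, 5, 6, 7, 9, 11}) = 1
G(33) = mex({0, 1, 2, 3, 4, 5, 6, 7, 9, 12}) = 8
G(34) = mex({0, 1, 2, 3, 4, 5, 7, 8, 11, 12}) = 6
G(35) = mex({0, 1, 2, 3, 4, 5, 6, 8, 9, 10, 11}) = 7
G(36) = mex({0, 1, 2, 3, 5, 6, 7, 9, 10}) = 4
G(37) = mex({0, 2, 3, 4, 6, 7, 9, 10, 11, 12}) = 1
G(38) = mex({0, 1, 3, 4, 5, 6, 7, 9, 10, 11, 12}) = 2
G(39) = mex({0, 1, 2, 4, 5, 6, 7, 9, 10, 12, 14}) = 3
G(40) = mex({0, 2, 3, 4, 6, 7, 11, 12, 14}) = 1
G(41) = mex({0, 1, 2, 3, 5, 6, 7, 9, 10, 11, 12}) = 4
G(42) = mex({0, 1, 2, 3, 4, 5, 6, 9, 10}) = 7
G(43) = mex({0, 1, 3, 4, 5, 7, 9, 10, 12, 15}) = 2
G(44) = mex({0, 2, 3, 4, 5, 6, 7, 9, 10, 12, 15}) = 1
G(45) = mex({0, 1, 2, 3, 4, 5, 6, 7, 9, 10, 12, 14}) = 8
G(46) = mex({0, 1, 3, 4, 5, 7, 8, 11, 12, 14}) = 2
G(47) = mex({0, 1, 2, 3, 4, 5, 6, 8, 9, 10, 11, 12}) = 7
G(48) = mex({0, 1, 2, 3, 5, 6, 7, 9, 10}) = 4
G(49) = mex({0, 2, 3, 4, 6, 7, 9, 10, 11, 12, 15}) = 1
G(50) = mex({0, 1, 4, 5, 6, 7, 9, 11, 12, 14, 15}) = 2
G(51) = mex({0, 1, 2, 3, 4, 5, 6, 7, 9, 12, 14, 15}) = 8
G(52) = mex({0, 2, 3, 4, 5, 6, 7, 8, 11, 12, 15}) = 1
G(53) = mex({0, 1, 2, 3, 5, 6, 7, 8, 9, 10, 11, 12}) = 4
Therefore G(53) = 4.

4


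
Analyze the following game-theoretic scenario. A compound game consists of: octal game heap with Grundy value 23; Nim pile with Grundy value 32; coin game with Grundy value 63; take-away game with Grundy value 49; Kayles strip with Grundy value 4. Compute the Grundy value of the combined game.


By the Sprague-Grundy theorem, the Grundy value of a sum of games is the XOR of individual Grundy values.
octal game heap: Grundy value = 23. Running XOR: 0 XOR 23 = 23
Nim pile: Grundy value = 32. Running XOR: 23 XOR 32 = 55
coin game: Grundy value = 63. Running XOR: 55 XOR 63 = 8
take-away game: Grundy value = 49. Running XOR: 8 XOR 49 = 57
Kayles strip: Grundy value = 4. Running XOR: 57 XOR 4 = 61
The combined Grundy value is 61.

61


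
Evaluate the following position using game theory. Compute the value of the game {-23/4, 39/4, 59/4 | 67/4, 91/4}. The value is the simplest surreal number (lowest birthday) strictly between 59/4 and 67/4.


Left options: {-23/4, 39/4, 59/4}, max = 59/4
Right options: {67/4, 91/4}, min = 67/4
All options are numbers and max(Left) < min(Right), so by the simplicity theorem the value is the simplest (earliest-born) number strictly between 59/4 and 67/4.
Integers 15 through 16 all lie strictly between 59/4 and 67/4.
Among integers, the simplest (lowest birthday = smallest |n|; 0 is born on day 0, +-n on day n) is 15.
No non-integer in the interval can be simpler: if x is a non-integer in the interval, then floor(x) or ceil(x) also lies in the interval (the interval contains an integer), and both are proper prefixes of x's sign expansion, i.e. born earlier. So the game value is 15.
Game value = 15

15


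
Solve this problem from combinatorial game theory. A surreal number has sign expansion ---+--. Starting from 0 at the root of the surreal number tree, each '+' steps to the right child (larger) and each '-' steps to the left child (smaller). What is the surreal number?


Sign expansion: ---+--
Rule: track bounds (lo, hi), initially (-inf, +inf). On '+', the current value becomes lo and we move to the simplest number in (value, hi): value + 1 if hi = +inf, otherwise the midpoint (value + hi)/2. On '-', the current value becomes hi and we move to value - 1 if lo = -inf, otherwise the midpoint (lo + value)/2.
Start at 0.
Step 1: sign = -, move left. Bounds: (-inf, 0). Value = -1
Step 2: sign = -, move left. Bounds: (-inf, -1). Value = -2
Step 3: sign = -, move left. Bounds: (-inf, -2). Value = -3
Step 4: sign = +, move right. Bounds: (-3, -2). Value = -5/2
Step 5: sign = -, move left. Bounds: (-3, -5/2). Value = -11/4
Step 6: sign = -, move left. Bounds: (-3, -11/4). Value = -23/8
The surreal number with sign expansion ---+-- is -23/8.

-23/8


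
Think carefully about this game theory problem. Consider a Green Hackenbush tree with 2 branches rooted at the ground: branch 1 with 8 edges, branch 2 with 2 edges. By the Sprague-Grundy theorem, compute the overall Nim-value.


The tree has 2 branches from the ground vertex.
In Green Hackenbush, the Nim-value of a simple path of length k is k.
Branch 1: length 8, Nim-value = 8
Branch 2: length 2, Nim-value = 2
Total Nim-value = XOR of all branch values:
0 XOR 8 = 8
8 XOR 2 = 10
Nim-value of the tree = 10

10


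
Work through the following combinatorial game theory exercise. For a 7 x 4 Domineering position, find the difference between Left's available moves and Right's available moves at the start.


Board is 7 x 4 (rows x cols).
Left (vertical) placements: (rows-1) * cols = 6 * 4 = 24
Right (horizontal) placements: rows * (cols-1) = 7 * 3 = 21
Advantage = Left - Right = 24 - 21 = 3

3


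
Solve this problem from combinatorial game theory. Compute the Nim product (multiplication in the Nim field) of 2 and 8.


Nim multiplication is bilinear over XOR: (u XOR v) * w = (u*w) XOR (v*w).
So we split each operand into its bit components and XOR the pairwise Nim products.
2 = 2 (as XOR of powers of 2).
8 = 8 (as XOR of powers of 2).
Using the standard Nim-product table on single bits:
  2*2 = 3,   2*4 = 8,   2*8 = 12,
  4*4 = 6,   4*8 = 11,  8*8 = 13,
and  1*x = x (identity), k*l = l*k (commutative).
Pairwise Nim products:
  2 * 8 = 12
XOR them: 12 = 12.
Result: 2 * 8 = 12 (in Nim).

12


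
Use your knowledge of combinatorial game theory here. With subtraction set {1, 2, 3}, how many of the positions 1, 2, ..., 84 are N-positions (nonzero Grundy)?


Subtraction set S = {1, 2, 3}, so G(n) = n mod 4.
G(n) = 0 when n is a multiple of 4.
Multiples of 4 in [1, 84]: 21
N-positions (nonzero Grundy) = 84 - 21 = 63

63


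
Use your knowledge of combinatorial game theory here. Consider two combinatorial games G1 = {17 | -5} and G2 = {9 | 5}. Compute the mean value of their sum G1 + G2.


G1 = {17 | -5}, G2 = {9 | 5}
Each is a switch {a | b} with numbers a > b; its mean value is (a + b)/2, and mean value is additive over game sums: m(G1 + G2) = m(G1) + m(G2).
Mean of G1 = (17 + (-5))/2 = 12/2 = 6
Mean of G2 = (9 + (5))/2 = 14/2 = 7
Mean of G1 + G2 = 6 + 7 = 13

13


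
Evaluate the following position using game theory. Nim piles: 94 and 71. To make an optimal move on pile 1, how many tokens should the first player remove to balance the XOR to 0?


Piles: 94 and 71
Current XOR: 94 XOR 71 = 25 (non-zero, so this is an N-position).
To make the XOR zero, we need to find a move that balances the piles.
For pile 1 (size 94): target = 94 XOR 25 = 71
We reduce pile 1 from 94 to 71.
Tokens removed: 94 - 71 = 23
Verification: 71 XOR 71 = 0

23


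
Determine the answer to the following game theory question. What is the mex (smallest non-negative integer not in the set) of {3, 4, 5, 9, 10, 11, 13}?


Set = {3, 4, 5, 9, 10, 11, 13}
0 is NOT in the set. This is the mex.
mex = 0

0


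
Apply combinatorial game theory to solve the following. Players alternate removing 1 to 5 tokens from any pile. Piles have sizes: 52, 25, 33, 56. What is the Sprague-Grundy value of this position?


Subtraction set: {1, 2, 3, 4, 5}
For this subtraction set, G(n) = n mod 6 (period = max + 1 = 6).
Pile 1 (size 52): G(52) = 52 mod 6 = 4
Pile 2 (size 25): G(25) = 25 mod 6 = 1
Pile 3 (size 33): G(33) = 33 mod 6 = 3
Pile 4 (size 56): G(56) = 56 mod 6 = 2
Total Grundy value = XOR of all: 4 XOR 1 XOR 3 XOR 2 = 4

4


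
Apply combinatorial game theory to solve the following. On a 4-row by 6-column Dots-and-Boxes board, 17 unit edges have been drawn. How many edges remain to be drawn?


Grid: 4 x 6 boxes, i.e. 5 rows and 7 columns of dots.
Horizontal edges: (rows + 1) * cols = 5 * 6 = 30
Vertical edges: rows * (cols + 1) = 4 * 7 = 28
Total edges: 30 + 28 = 58
Edges drawn: 17
Remaining: 58 - 17 = 41

41


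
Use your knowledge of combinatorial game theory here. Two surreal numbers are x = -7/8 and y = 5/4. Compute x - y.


x = -7/8, y = 5/4
Converting to common denominator: 8
x = -7/8, y = 10/8
x - y = -7/8 - 5/4 = -17/8

-17/8


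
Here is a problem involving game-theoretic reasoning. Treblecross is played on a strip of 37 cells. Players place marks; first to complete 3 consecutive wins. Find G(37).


Treblecross: place X on empty cells; 3-in-a-row wins.
Playing within two cells of an existing X lets the opponent win at once, so sensible play treats the cells i-2..i+2 around each X as dead. The player left with no safe cell loses, so this is a normal-play take-away game on strips of safe cells.
Placing X at cell i (0-indexed) of a strip of k safe cells leaves independent strips of sizes max(0, i-2) and max(0, k-i-3). Hence G(k) = mex{ G(max(0,i-2)) XOR G(max(0,k-i-3)) : 0 <= i < k }, with G(0) = 0.
G(1): splits (0,0):0^0=0 -> mex({0}) = 1
G(2): splits (0,0):0^0=0 -> mex({0}) = 1
G(3): splits (0,0):0^0=0 -> mex({0}) = 1
G(4): splits (0,1):0^1=1 (0,0):0^0=0 -> mex({0, 1}) = 2
G(5): splits (0,2):0^1=1 (0,1):0^1=1 (0,0):0^0=0 -> mex({0, 1}) = 2
G(6) = mex({1}) = 0
G(7) = mex({0, 1, 2}) = 3
G(8) = mex({0, 1, 2}) = 3
G(9) = mex({0, 2}) = 1
G(10) = mex({0, 2, 3}) = 1
G(11) = mex({0, 3}) = 1
G(12) = mex({1, 3}) = 0
G(13) = mex({0, 1, 2, 3}) = 4
G(14) = mex({0, 1, 2}) = 3
G(15) = mex({0, 1, 2}) = 3
G(16) = mex({0, 1, 2, 4}) = 3
G(17) = mex({0, 1, 3, 4}) = 2
G(18) = mex({0, 1, 3, 4}) = 2
G(19) = mex({0, 1, 3, 5}) = 2
G(20) = mex({0, 1, 2, 3, 5}) = 4
G(21) = mex({0, 1, 2, 3, 5}) = 4
G(22) = mex({1, 2, 6}) = 0
G(23) = mex({0, 1, 2, 3, 4, 6}) = 5
G(24) = mex({0, 1, 2, 3, 4}) = 5
G(25) = mex({0, 1, 3, 4, 7}) = 2
G(26) = mex({0, 1, 3, 4, 5, 7}) = 2
G(27) = mex({0, 1, 3, 5}) = 2
G(28) = mex({0, 1, 2, 5}) = 3
G(29) = mex({0, 1, 2, 4, 5, 6}) = 3
G(30) = mex({1, 2, 4, 6}) = 0
G(31) = mex({0, 1, 2, 3, 4, 6}) = 5
G(32) = mex({1, 2, 3, 4, 7}) = 0
G(33) = mex({0, 3, 7}) = 1
G(34) = mex({0, 2, 3, 5, 7}) = 1
G(35) = mex({0, 2, 3, 5, 6}) = 1
G(36) = mex({0, 1, 2, 5, 6}) = 3
G(37) = mex({0, 1, 2, 4, 5, 6}) = 3
Therefore G(37) = 3.

3


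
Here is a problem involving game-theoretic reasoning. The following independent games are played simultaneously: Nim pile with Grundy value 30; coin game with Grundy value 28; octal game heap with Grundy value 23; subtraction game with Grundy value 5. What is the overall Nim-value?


By the Sprague-Grundy theorem, the Grundy value of a sum of games is the XOR of individual Grundy values.
Nim pile: Grundy value = 30. Running XOR: 0 XOR 30 = 30
coin game: Grundy value = 28. Running XOR: 30 XOR 28 = 2
octal game heap: Grundy value = 23. Running XOR: 2 XOR 23 = 21
subtraction game: Grundy value = 5. Running XOR: 21 XOR 5 = 16
The combined Grundy value is 16.

16


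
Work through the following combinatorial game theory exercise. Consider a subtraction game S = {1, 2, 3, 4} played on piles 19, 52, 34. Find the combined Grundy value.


Subtraction set: {1, 2, 3, 4}
For this subtraction set, G(n) = n mod 5 (period = max + 1 = 5).
Pile 1 (size 19): G(19) = 19 mod 5 = 4
Pile 2 (size 52): G(52) = 52 mod 5 = 2
Pile 3 (size 34): G(34) = 34 mod 5 = 4
Total Grundy value = XOR of all: 4 XOR 2 XOR 4 = 2

2


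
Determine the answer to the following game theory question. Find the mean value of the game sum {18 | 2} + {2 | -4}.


G1 = {18 | 2}, G2 = {2 | -4}
Each is a switch {a | b} with numbers a > b; its mean value is (a + b)/2, and mean value is additive over game sums: m(G1 + G2) = m(G1) + m(G2).
Mean of G1 = (18 + (2))/2 = 20/2 = 10
Mean of G2 = (2 + (-4))/2 = -2/2 = -1
Mean of G1 + G2 = 10 + -1 = 9

9


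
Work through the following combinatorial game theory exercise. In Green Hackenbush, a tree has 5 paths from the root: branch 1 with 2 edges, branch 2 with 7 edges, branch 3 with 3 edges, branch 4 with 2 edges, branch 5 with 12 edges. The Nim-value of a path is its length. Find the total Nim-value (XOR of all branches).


The tree has 5 branches from the ground vertex.
In Green Hackenbush, the Nim-value of a simple path of length k is k.
Branch 1: length 2, Nim-value = 2
Branch 2: length 7, Nim-value = 7
Branch 3: length 3, Nim-value = 3
Branch 4: length 2, Nim-value = 2
Branch 5: length 12, Nim-value = 12
Total Nim-value = XOR of all branch values:
0 XOR 2 = 2
2 XOR 7 = 5
5 XOR 3 = 6
6 XOR 2 = 4
4 XOR 12 = 8
Nim-value of the tree = 8

8


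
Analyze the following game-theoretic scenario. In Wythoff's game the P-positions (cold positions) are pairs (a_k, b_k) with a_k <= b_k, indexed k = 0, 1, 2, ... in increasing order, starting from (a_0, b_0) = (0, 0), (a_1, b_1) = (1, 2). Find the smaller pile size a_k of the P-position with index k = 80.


By Wythoff's theorem, a_k = floor(k * phi) and b_k = floor(k * phi^2) = a_k + k, where phi = (1 + sqrt(5))/2 is the golden ratio.
phi = (1 + sqrt(5))/2 = 1.618034
k = 80
k * phi = 80 * 1.618034 = 129.442719
a_80 = floor(k * phi) = 129

129


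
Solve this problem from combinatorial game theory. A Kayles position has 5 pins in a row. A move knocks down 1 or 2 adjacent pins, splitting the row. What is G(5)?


Kayles: a move removes 1 or 2 adjacent pins from a contiguous row.
Removing pins from a row of k leaves two independent rows (a, b) with a + b = k - 1 (one pin) or a + b = k - 2 (two pins); an end removal gives a = 0.
By Sprague-Grundy, G(k) = mex{ G(a) XOR G(b) } over all these splits. G(0) = 0.
G(1): splits (0,0):0^0=0 -> mex({0}) = 1
G(2): splits (0,1):0^1=1 (0,0):0^0=0 -> mex({0, 1}) = 2
G(3): splits (0,2):0^2=2 (1,1):1^1=0 (0,1):0^1=1 -> mex({0, 1, 2}) = 3
G(4): splits (0,3):0^3=3 (1,2):1^2=3 (0,2):0^2=2 (1,1):1^1=0 -> mex({0, 2, 3}) = 1
G(5): splits (0,4):0^1=1 (1,3):1^3=2 (2,2):2^2=0 (0,3):0^3=3 (1,2):1^2=3 -> mex({0, 1, 2, 3}) = 4
Therefore G(5) = 4.

4


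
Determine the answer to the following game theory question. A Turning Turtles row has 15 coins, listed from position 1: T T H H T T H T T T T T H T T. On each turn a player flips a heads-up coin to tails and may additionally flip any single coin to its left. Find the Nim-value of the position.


Coins: T T H H T T H T T T T T H T T
Key fact: a single head at position k behaves exactly like a Nim heap of size k (turning it to T and optionally flipping a coin at j < k corresponds to moving the heap from k to j, or to 0), and heads combine as a disjunctive sum (two heads at the same place would cancel, matching j XOR j = 0). So the Nim-value is the XOR of the 1-indexed positions of the heads.
Face-up positions (1-indexed): [3, 4, 7, 13]
XOR 0 with 3: 0 XOR 3 = 3
XOR 3 with 4: 3 XOR 4 = 7
XOR 7 with 7: 7 XOR 7 = 0
XOR 0 with 13: 0 XOR 13 = 13
Nim-value = 13

13


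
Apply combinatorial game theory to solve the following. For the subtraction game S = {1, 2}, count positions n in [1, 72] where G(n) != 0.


Subtraction set S = {1, 2}, so G(n) = n mod 3.
G(n) = 0 when n is a multiple of 3.
Multiples of 3 in [1, 72]: 24
N-positions (nonzero Grundy) = 72 - 24 = 48

48


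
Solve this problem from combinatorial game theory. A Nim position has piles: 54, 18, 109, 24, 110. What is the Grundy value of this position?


We need the XOR (exclusive or) of all pile sizes.
After XOR-ing pile 1 (size 54): 0 XOR 54 = 54
After XOR-ing pile 2 (size 18): 54 XOR 18 = 36
After XOR-ing pile 3 (size 109): 36 XOR 109 = 73
After XOR-ing pile 4 (size 24): 73 XOR 24 = 81
After XOR-ing pile 5 (size 110): 81 XOR 110 = 63
The Nim-value of this position is 63.

63


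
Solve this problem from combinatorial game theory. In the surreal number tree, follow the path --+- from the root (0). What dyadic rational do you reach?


Sign expansion: --+-
Rule: track bounds (lo, hi), initially (-inf, +inf). On '+', the current value becomes lo and we move to the simplest number in (value, hi): value + 1 if hi = +inf, otherwise the midpoint (value + hi)/2. On '-', the current value becomes hi and we move to value - 1 if lo = -inf, otherwise the midpoint (lo + value)/2.
Start at 0.
Step 1: sign = -, move left. Bounds: (-inf, 0). Value = -1
Step 2: sign = -, move left. Bounds: (-inf, -1). Value = -2
Step 3: sign = +, move right. Bounds: (-2, -1). Value = -3/2
Step 4: sign = -, move left. Bounds: (-2, -3/2). Value = -7/4
The surreal number with sign expansion --+- is -7/4.

-7/4


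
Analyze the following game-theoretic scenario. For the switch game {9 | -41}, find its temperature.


The game is {9 | -41}, a switch {a | b} with numbers a > b.
Cooling {a | b} by t gives {a - t | b + t}, which stops being hot when a - t = b + t, i.e. at t = (a - b)/2. So the temperature of a switch is (a - b)/2.
Temperature = (Left option - Right option) / 2
= (9 - (-41)) / 2
= 50 / 2
= 25

25


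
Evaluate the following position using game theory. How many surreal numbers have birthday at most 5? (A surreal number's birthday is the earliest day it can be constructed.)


Day 0: {|} = 0 is born. Count = 1.
Day n: the number of surreal numbers born by day n is 2^(n+1) - 1.
By day 0: 2^1 - 1 = 1
By day 1: 2^2 - 1 = 3
By day 2: 2^3 - 1 = 7
By day 3: 2^4 - 1 = 15
By day 4: 2^5 - 1 = 31
By day 5: 2^6 - 1 = 63
By day 5: 63 surreal numbers.

63


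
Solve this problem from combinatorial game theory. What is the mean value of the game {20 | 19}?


Game = {20 | 19}, a switch {a | b} with numbers a > b.
Its thermograph has left wall a - t and right wall b + t, which meet at t = (a - b)/2, where both equal (a + b)/2. So the mast (mean value) is at (a + b)/2.
Mean = (20 + (19))/2 = 39/2 = 39/2

39/2


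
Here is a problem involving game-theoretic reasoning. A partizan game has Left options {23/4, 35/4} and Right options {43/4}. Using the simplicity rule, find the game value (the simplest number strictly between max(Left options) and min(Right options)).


Left options: {23/4, 35/4}, max = 35/4
Right options: {43/4}, min = 43/4
All options are numbers and max(Left) < min(Right), so by the simplicity theorem the value is the simplest (earliest-born) number strictly between 35/4 and 43/4.
Integers 9 through 10 all lie strictly between 35/4 and 43/4.
Among integers, the simplest (lowest birthday = smallest |n|; 0 is born on day 0, +-n on day n) is 9.
No non-integer in the interval can be simpler: if x is a non-integer in the interval, then floor(x) or ceil(x) also lies in the interval (the interval contains an integer), and both are proper prefixes of x's sign expansion, i.e. born earlier. So the game value is 9.
Game value = 9

9


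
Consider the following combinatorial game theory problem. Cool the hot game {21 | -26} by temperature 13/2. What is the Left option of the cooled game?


Original game: {21 | -26} (a switch {a | b} with a > b).
Cooling by t (for t below the temperature (a - b)/2 = 47/2) taxes each move by t: {a | b} cooled by t is {a - t | b + t}.
Cooling amount: t = 13/2
Cooled Left option: 21 - 13/2 = 29/2
Cooled Right option: -26 + 13/2 = -39/2
Cooled game: {29/2 | -39/2}
Left option = 29/2

29/2


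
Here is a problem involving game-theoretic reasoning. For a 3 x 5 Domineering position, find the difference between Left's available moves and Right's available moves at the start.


Board is 3 x 5 (rows x cols).
Left (vertical) placements: (rows-1) * cols = 2 * 5 = 10
Right (horizontal) placements: rows * (cols-1) = 3 * 4 = 12
Advantage = Left - Right = 10 - 12 = -2

-2


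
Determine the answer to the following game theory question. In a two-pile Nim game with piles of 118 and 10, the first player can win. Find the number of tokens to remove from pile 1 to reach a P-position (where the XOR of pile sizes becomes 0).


Piles: 118 and 10
Current XOR: 118 XOR 10 = 124 (non-zero, so this is an N-position).
To make the XOR zero, we need to find a move that balances the piles.
For pile 1 (size 118): target = 118 XOR 124 = 10
We reduce pile 1 from 118 to 10.
Tokens removed: 118 - 10 = 108
Verification: 10 XOR 10 = 0

108


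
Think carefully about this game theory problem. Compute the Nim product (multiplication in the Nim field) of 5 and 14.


Nim multiplication is bilinear over XOR: (u XOR v) * w = (u*w) XOR (v*w).
So we split each operand into its bit components and XOR the pairwise Nim products.
5 = 1 + 4 (as XOR of powers of 2).
14 = 2 + 4 + 8 (as XOR of powers of 2).
Using the standard Nim-product table on single bits:
  2*2 = 3,   2*4 = 8,   2*8 = 12,
  4*4 = 6,   4*8 = 11,  8*8 = 13,
and  1*x = x (identity), k*l = l*k (commutative).
Pairwise Nim products:
  1 * 2 = 2
  1 * 4 = 4
  1 * 8 = 8
  4 * 2 = 8
  4 * 4 = 6
  4 * 8 = 11
XOR them: 2 XOR 4 XOR 8 XOR 8 XOR 6 XOR 11 = 11.
Result: 5 * 14 = 11 (in Nim).

11


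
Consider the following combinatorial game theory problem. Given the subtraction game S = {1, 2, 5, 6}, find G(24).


The subtraction set is S = {1, 2, 5, 6}.
G(k) = mex{ G(k - s) : s in S, s <= k }. We compute iteratively: G(0) = 0.
G(1) = mex({0}) = 1
G(2) = mex({0, 1}) = 2
G(3) = mex({1, 2}) = 0
G(4) = mex({0, 2}) = 1
G(5) = mex({0, 1}) = 2
G(6) = mex({0, 1, 2}) = 3
G(7) = mex({1, 2, 3}) = 0
G(8) = mex({0, 2, 3}) = 1
G(9) = mex({0, 1}) = 2
G(10) = mex({1, 2}) = 0
G(11) = mex({0, 2, 3}) = 1
G(12) = mex({0, 1, 3}) = 2
Observe that G(7)..G(12) = 0, 1, 2, 0, 1, 2 repeats G(0)..G(5) = 0, 1, 2, 0, 1, 2.
For k >= max(S) = 6, G(k) is determined by the previous 6 values G(k-6)..G(k-1); a window of 6 consecutive values has recurred shifted by 7, so by induction G(k + 7) = G(k) for all k >= 0: the sequence is periodic from the start with period 7.
One period: G(0..6) = 0, 1, 2, 0, 1, 2, 3.
24 mod 7 = 3, so G(24) = G(3) = 0.

0


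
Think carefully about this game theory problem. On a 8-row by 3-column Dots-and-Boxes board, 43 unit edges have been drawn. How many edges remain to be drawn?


Grid: 8 x 3 boxes, i.e. 9 rows and 4 columns of dots.
Horizontal edges: (rows + 1) * cols = 9 * 3 = 27
Vertical edges: rows * (cols + 1) = 8 * 4 = 32
Total edges: 27 + 32 = 59
Edges drawn: 43
Remaining: 59 - 43 = 16

16


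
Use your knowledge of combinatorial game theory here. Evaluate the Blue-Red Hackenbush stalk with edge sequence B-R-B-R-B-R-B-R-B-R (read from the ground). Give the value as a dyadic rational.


Edges (from ground): B-R-B-R-B-R-B-R-B-R
By Berlekamp's sign-expansion rule, a Blue-Red Hackenbush stalk has the value of the surreal number whose sign sequence is the edge sequence with B -> + and R -> -.
Sign sequence: +-+-+-+-+-
Trace the sign expansion in the surreal number tree, starting from 0:
Edge 1: B (sign +) -> bounds (0, +inf), value = 1
Edge 2: R (sign -) -> bounds (0, 1), value = 1/2
Edge 3: B (sign +) -> bounds (1/2, 1), value = 3/4
Edge 4: R (sign -) -> bounds (1/2, 3/4), value = 5/8
Edge 5: B (sign +) -> bounds (5/8, 3/4), value = 11/16
Edge 6: R (sign -) -> bounds (5/8, 11/16), value = 21/32
Edge 7: B (sign +) -> bounds (21/32, 11/16), value = 43/64
Edge 8: R (sign -) -> bounds (21/32, 43/64), value = 85/128
Edge 9: B (sign +) -> bounds (85/128, 43/64), value = 171/256
Edge 10: R (sign -) -> bounds (85/128, 171/256), value = 341/512
Game value = 341/512

341/512


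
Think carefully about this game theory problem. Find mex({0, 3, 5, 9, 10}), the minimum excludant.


Set = {0, 3, 5, 9, 10}
0 is in the set.
1 is NOT in the set. This is the mex.
mex = 1

1


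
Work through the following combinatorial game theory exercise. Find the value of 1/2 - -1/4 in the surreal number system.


x = 1/2, y = -1/4
Converting to common denominator: 4
x = 2/4, y = -1/4
x - y = 1/2 - -1/4 = 3/4

3/4


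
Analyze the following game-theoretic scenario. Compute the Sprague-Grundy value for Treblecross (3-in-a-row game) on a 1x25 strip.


Treblecross: place X on empty cells; 3-in-a-row wins.
Playing within two cells of an existing X lets the opponent win at once, so sensible play treats the cells i-2..i+2 around each X as dead. The player left with no safe cell loses, so this is a normal-play take-away game on strips of safe cells.
Placing X at cell i (0-indexed) of a strip of k safe cells leaves independent strips of sizes max(0, i-2) and max(0, k-i-3). Hence G(k) = mex{ G(max(0,i-2)) XOR G(max(0,k-i-3)) : 0 <= i < k }, with G(0) = 0.
G(1): splits (0,0):0^0=0 -> mex({0}) = 1
G(2): splits (0,0):0^0=0 -> mex({0}) = 1
G(3): splits (0,0):0^0=0 -> mex({0}) = 1
G(4): splits (0,1):0^1=1 (0,0):0^0=0 -> mex({0, 1}) = 2
G(5): splits (0,2):0^1=1 (0,1):0^1=1 (0,0):0^0=0 -> mex({0, 1}) = 2
G(6) = mex({1}) = 0
G(7) = mex({0, 1, 2}) = 3
G(8) = mex({0, 1, 2}) = 3
G(9) = mex({0, 2}) = 1
G(10) = mex({0, 2, 3}) = 1
G(11) = mex({0, 3}) = 1
G(12) = mex({1, 3}) = 0
G(13) = mex({0, 1, 2, 3}) = 4
G(14) = mex({0, 1, 2}) = 3
G(15) = mex({0, 1, 2}) = 3
G(16) = mex({0, 1, 2, 4}) = 3
G(17) = mex({0, 1, 3, 4}) = 2
G(18) = mex({0, 1, 3, 4}) = 2
G(19) = mex({0, 1, 3, 5}) = 2
G(20) = mex({0, 1, 2, 3, 5}) = 4
G(21) = mex({0, 1, 2, 3, 5}) = 4
G(22) = mex({1, 2, 6}) = 0
G(23) = mex({0, 1, 2, 3, 4, 6}) = 5
G(24) = mex({0, 1, 2, 3, 4}) = 5
G(25) = mex({0, 1, 3, 4, 7}) = 2
Therefore G(25) = 2.

2


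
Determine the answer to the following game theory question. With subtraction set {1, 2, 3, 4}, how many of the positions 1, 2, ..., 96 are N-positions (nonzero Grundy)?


Subtraction set S = {1, 2, 3, 4}, so G(n) = n mod 5.
G(n) = 0 when n is a multiple of 5.
Multiples of 5 in [1, 96]: 19
N-positions (nonzero Grundy) = 96 - 19 = 77

77


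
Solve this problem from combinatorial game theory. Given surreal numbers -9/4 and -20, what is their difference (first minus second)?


x = -9/4, y = -20
Converting to common denominator: 4
x = -9/4, y = -80/4
x - y = -9/4 - -20 = 71/4

71/4


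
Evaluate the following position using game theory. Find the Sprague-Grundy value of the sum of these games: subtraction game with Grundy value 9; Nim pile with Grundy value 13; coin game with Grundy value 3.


By the Sprague-Grundy theorem, the Grundy value of a sum of games is the XOR of individual Grundy values.
subtraction game: Grundy value = 9. Running XOR: 0 XOR 9 = 9
Nim pile: Grundy value = 13. Running XOR: 9 XOR 13 = 4
coin game: Grundy value = 3. Running XOR: 4 XOR 3 = 7
The combined Grundy value is 7.

7


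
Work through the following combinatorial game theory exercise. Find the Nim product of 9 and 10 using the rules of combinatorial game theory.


Nim multiplication is bilinear over XOR: (u XOR v) * w = (u*w) XOR (v*w).
So we split each operand into its bit components and XOR the pairwise Nim products.
9 = 1 + 8 (as XOR of powers of 2).
10 = 2 + 8 (as XOR of powers of 2).
Using the standard Nim-product table on single bits:
  2*2 = 3,   2*4 = 8,   2*8 = 12,
  4*4 = 6,   4*8 = 11,  8*8 = 13,
and  1*x = x (identity), k*l = l*k (commutative).
Pairwise Nim products:
  1 * 2 = 2
  1 * 8 = 8
  8 * 2 = 12
  8 * 8 = 13
XOR them: 2 XOR 8 XOR 12 XOR 13 = 11.
Result: 9 * 10 = 11 (in Nim).

11


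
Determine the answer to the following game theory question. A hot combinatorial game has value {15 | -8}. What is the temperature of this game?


The game is {15 | -8}, a switch {a | b} with numbers a > b.
Cooling {a | b} by t gives {a - t | b + t}, which stops being hot when a - t = b + t, i.e. at t = (a - b)/2. So the temperature of a switch is (a - b)/2.
Temperature = (Left option - Right option) / 2
= (15 - (-8)) / 2
= 23 / 2
= 23/2

23/2


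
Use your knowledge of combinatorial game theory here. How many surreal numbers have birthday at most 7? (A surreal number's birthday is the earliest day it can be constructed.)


Day 0: {|} = 0 is born. Count = 1.
Day n: the number of surreal numbers born by day n is 2^(n+1) - 1.
By day 0: 2^1 - 1 = 1
By day 1: 2^2 - 1 = 3
By day 2: 2^3 - 1 = 7
By day 3: 2^4 - 1 = 15
By day 4: 2^5 - 1 = 31
By day 5: 2^6 - 1 = 63
By day 6: 2^7 - 1 = 127
By day 7: 2^8 - 1 = 255
By day 7: 255 surreal numbers.

255


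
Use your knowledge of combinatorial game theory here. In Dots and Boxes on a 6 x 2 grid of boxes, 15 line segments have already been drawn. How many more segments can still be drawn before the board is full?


Grid: 6 x 2 boxes, i.e. 7 rows and 3 columns of dots.
Horizontal edges: (rows + 1) * cols = 7 * 2 = 14
Vertical edges: rows * (cols + 1) = 6 * 3 = 18
Total edges: 14 + 18 = 32
Edges drawn: 15
Remaining: 32 - 15 = 17

17


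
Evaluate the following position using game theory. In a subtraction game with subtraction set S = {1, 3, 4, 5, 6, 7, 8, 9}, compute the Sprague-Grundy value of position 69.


The subtraction set is S = {1, 3, 4, 5, 6, 7, 8, 9}.
G(k) = mex{ G(k - s) : s in S, s <= k }. We compute iteratively: G(0) = 0.
G(1) = mex({0}) = 1
G(2) = mex({1}) = 0
G(3) = mex({0}) = 1
G(4) = mex({0, 1}) = 2
G(5) = mex({0, 1, 2}) = 3
G(6) = mex({0, 1, 3}) = 2
G(7) = mex({0, 1, 2}) = 3
G(8) = mex({0, 1, 2, 3}) = 4
G(9) = mex({0, 1, 2, 3, 4}) = 5
G(10) = mex({0, 1, 2, 3, 5}) = 4
G(11) = mex({0, 1, 2, 3, 4}) = 5
G(12) = mex({1, 2, 3, 4, 5}) = 0
G(13) = mex({0, 2, 3, 4, 5}) = 1
G(14) = mex({1, 2, 3, 4, 5}) = 0
G(15) = mex({0, 2, 3, 4, 5}) = 1
G(16) = mex({0, 1, 3, 4, 5}) = 2
G(17) = mex({0, 1, 2, 4, 5}) = 3
G(18) = mex({0, 1, 3, 4, 5}) = 2
G(19) = mex({0, 1, 2, 4, 5}) = 3
G(20) = mex({0, 1, 2, 3, 5}) = 4
Observe that G(12)..G(20) = 0, 1, 0, 1, 2, 3, 2, 3, 4 repeats G(0)..G(8) = 0, 1, 0, 1, 2, 3, 2, 3, 4.
For k >= max(S) = 9, G(k) is determined by the previous 9 values G(k-9)..G(k-1); a window of 9 consecutive values has recurred shifted by 12, so by induction G(k + 12) = G(k) for all k >= 0: the sequence is periodic from the start with period 12.
One period: G(0..11) = 0, 1, 0, 1, 2, 3, 2, 3, 4, 5, 4, 5.
69 mod 12 = 9, so G(69) = G(9) = 5.

5


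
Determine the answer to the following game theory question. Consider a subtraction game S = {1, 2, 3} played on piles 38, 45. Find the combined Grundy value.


Subtraction set: {1, 2, 3}
For this subtraction set, G(n) = n mod 4 (period = max + 1 = 4).
Pile 1 (size 38): G(38) = 38 mod 4 = 2
Pile 2 (size 45): G(45) = 45 mod 4 = 1
Total Grundy value = XOR of all: 2 XOR 1 = 3

3


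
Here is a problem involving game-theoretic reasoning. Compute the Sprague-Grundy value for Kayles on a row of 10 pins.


Kayles: a move removes 1 or 2 adjacent pins from a contiguous row.
Removing pins from a row of k leaves two independent rows (a, b) with a + b = k - 1 (one pin) or a + b = k - 2 (two pins); an end removal gives a = 0.
By Sprague-Grundy, G(k) = mex{ G(a) XOR G(b) } over all these splits. G(0) = 0.
G(1): splits (0,0):0^0=0 -> mex({0}) = 1
G(2): splits (0,1):0^1=1 (0,0):0^0=0 -> mex({0, 1}) = 2
G(3): splits (0,2):0^2=2 (1,1):1^1=0 (0,1):0^1=1 -> mex({0, 1, 2}) = 3
G(4): splits (0,3):0^3=3 (1,2):1^2=3 (0,2):0^2=2 (1,1):1^1=0 -> mex({0, 2, 3}) = 1
G(5): splits (0,4):0^1=1 (1,3):1^3=2 (2,2):2^2=0 (0,3):0^3=3 (1,2):1^2=3 -> mex({0, 1, 2, 3}) = 4
G(6) = mex({0, 1, 2, 4}) = 3
G(7) = mex({0, 1, 3, 4, 5}) = 2
G(8) = mex({0, 2, 3, 5, 6}) = 1
G(9) = mex({0, 1, 2, 3, 6, 7}) = 4
G(10) = mex({0, 1, 3, 4, 5, 7}) = 2
Therefore G(10) = 2.

2


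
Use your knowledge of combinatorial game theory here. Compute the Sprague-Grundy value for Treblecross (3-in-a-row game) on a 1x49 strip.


Treblecross: place X on empty cells; 3-in-a-row wins.
Playing within two cells of an existing X lets the opponent win at once, so sensible play treats the cells i-2..i+2 around each X as dead. The player left with no safe cell loses, so this is a normal-play take-away game on strips of safe cells.
Placing X at cell i (0-indexed) of a strip of k safe cells leaves independent strips of sizes max(0, i-2) and max(0, k-i-3). Hence G(k) = mex{ G(max(0,i-2)) XOR G(max(0,k-i-3)) : 0 <= i < k }, with G(0) = 0.
G(1): splits (0,0):0^0=0 -> mex({0}) = 1
G(2): splits (0,0):0^0=0 -> mex({0}) = 1
G(3): splits (0,0):0^0=0 -> mex({0}) = 1
G(4): splits (0,1):0^1=1 (0,0):0^0=0 -> mex({0, 1}) = 2
G(5): splits (0,2):0^1=1 (0,1):0^1=1 (0,0):0^0=0 -> mex({0, 1}) = 2
G(6) = mex({1}) = 0
G(7) = mex({0, 1, 2}) = 3
G(8) = mex({0, 1, 2}) = 3
G(9) = mex({0, 2}) = 1
G(10) = mex({0, 2, 3}) = 1
G(11) = mex({0, 3}) = 1
G(12) = mex({1, 3}) = 0
G(13) = mex({0, 1, 2, 3}) = 4
G(14) = mex({0, 1, 2}) = 3
G(15) = mex({0, 1, 2}) = 3
G(16) = mex({0, 1, 2, 4}) = 3
G(17) = mex({0, 1, 3, 4}) = 2
G(18) = mex({0, 1, 3, 4}) = 2
G(19) = mex({0, 1, 3, 5}) = 2
G(20) = mex({0, 1, 2, 3, 5}) = 4
G(21) = mex({0, 1, 2, 3, 5}) = 4
G(22) = mex({1, 2, 6}) = 0
G(23) = mex({0, 1, 2, 3, 4, 6}) = 5
G(24) = mex({0, 1, 2, 3, 4}) = 5
G(25) = mex({0, 1, 3, 4, 7}) = 2
G(26) = mex({0, 1, 3, 4, 5, 7}) = 2
G(27) = mex({0, 1, 3, 5}) = 2
G(28) = mex({0, 1, 2, 5}) = 3
G(29) = mex({0, 1, 2, 4, 5, 6}) = 3
G(30) = mex({1, 2, 4, 6}) = 0
G(31) = mex({0, 1, 2, 3, 4, 6}) = 5
G(32) = mex({1, 2, 3, 4, 7}) = 0
G(33) = mex({0, 3, 7}) = 1
G(34) = mex({0, 2, 3, 5, 7}) = 1
G(35) = mex({0, 2, 3, 5, 6}) = 1
G(36) = mex({0, 1, 2, 5, 6}) = 3
G(37) = mex({0, 1, 2, 4, 5, 6}) = 3
G(38) = mex({0, 1, 2, 4}) = 3
G(39) = mex({0, 1, 2, 3, 4, 7}) = 5
G(40) = mex({0, 1, 2, 3, 4, 5, 7}) = 6
G(41) = mex({0, 1, 2, 3, 5, 7}) = 4
G(42) = mex({0, 1, 2, 3, 5, 6, 7}) = 4
G(43) = mex({0, 2, 3, 5, 6}) = 1
G(44) = mex({1, 2, 3, 4, 5, 6}) = 0
G(45) = mex({0, 1, 2, 3, 4, 6, 7}) = 5
G(46) = mex({0, 1, 2, 3, 4, 7}) = 5
G(47) = mex({0, 1, 2, 3, 4, 5, 7}) = 6
G(48) = mex({0, 1, 2, 3, 4, 5, 7}) = 6
G(49) = mex({0, 1, 3, 4, 5, 7}) = 2
Therefore G(49) = 2.

2


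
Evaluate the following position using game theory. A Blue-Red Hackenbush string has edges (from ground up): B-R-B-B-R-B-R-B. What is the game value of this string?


Edges (from ground): B-R-B-B-R-B-R-B
By Berlekamp's sign-expansion rule, a Blue-Red Hackenbush stalk has the value of the surreal number whose sign sequence is the edge sequence with B -> + and R -> -.
Sign sequence: +-++-+-+
Trace the sign expansion in the surreal number tree, starting from 0:
Edge 1: B (sign +) -> bounds (0, +inf), value = 1
Edge 2: R (sign -) -> bounds (0, 1), value = 1/2
Edge 3: B (sign +) -> bounds (1/2, 1), value = 3/4
Edge 4: B (sign +) -> bounds (3/4, 1), value = 7/8
Edge 5: R (sign -) -> bounds (3/4, 7/8), value = 13/16
Edge 6: B (sign +) -> bounds (13/16, 7/8), value = 27/32
Edge 7: R (sign -) -> bounds (13/16, 27/32), value = 53/64
Edge 8: B (sign +) -> bounds (53/64, 27/32), value = 107/128
Game value = 107/128

107/128


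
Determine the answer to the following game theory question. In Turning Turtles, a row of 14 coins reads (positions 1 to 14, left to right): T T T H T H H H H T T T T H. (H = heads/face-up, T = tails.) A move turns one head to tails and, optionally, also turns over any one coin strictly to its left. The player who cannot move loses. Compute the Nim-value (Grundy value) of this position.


Coins: T T T H T H H H H T T T T H
Key fact: a single head at position k behaves exactly like a Nim heap of size k (turning it to T and optionally flipping a coin at j < k corresponds to moving the heap from k to j, or to 0), and heads combine as a disjunctive sum (two heads at the same place would cancel, matching j XOR j = 0). So the Nim-value is the XOR of the 1-indexed positions of the heads.
Face-up positions (1-indexed): [4, 6, 7, 8, 9, 14]
XOR 0 with 4: 0 XOR 4 = 4
XOR 4 with 6: 4 XOR 6 = 2
XOR 2 with 7: 2 XOR 7 = 5
XOR 5 with 8: 5 XOR 8 = 13
XOR 13 with 9: 13 XOR 9 = 4
XOR 4 with 14: 4 XOR 14 = 10
Nim-value = 10

10


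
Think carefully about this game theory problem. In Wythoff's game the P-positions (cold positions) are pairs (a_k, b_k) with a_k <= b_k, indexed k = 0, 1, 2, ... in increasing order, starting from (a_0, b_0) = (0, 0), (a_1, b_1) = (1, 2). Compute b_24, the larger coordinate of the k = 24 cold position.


By Wythoff's theorem, a_k = floor(k * phi) and b_k = floor(k * phi^2) = a_k + k, where phi = (1 + sqrt(5))/2 is the golden ratio.
phi = (1 + sqrt(5))/2 = 1.618034
phi^2 = phi + 1 = 2.618034
k = 24
k * phi^2 = 24 * 2.618034 = 62.832816
b_24 = floor(k * phi^2) = 62 (check: a_24 + k = 38 + 24 = 62)

62


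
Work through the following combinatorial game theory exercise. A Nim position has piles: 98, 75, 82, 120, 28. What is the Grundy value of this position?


We need the XOR (exclusive or) of all pile sizes.
After XOR-ing pile 1 (size 98): 0 XOR 98 = 98
After XOR-ing pile 2 (size 75): 98 XOR 75 = 41
After XOR-ing pile 3 (size 82): 41 XOR 82 = 123
After XOR-ing pile 4 (size 120): 123 XOR 120 = 3
After XOR-ing pile 5 (size 28): 3 XOR 28 = 31
The Nim-value of this position is 31.

31


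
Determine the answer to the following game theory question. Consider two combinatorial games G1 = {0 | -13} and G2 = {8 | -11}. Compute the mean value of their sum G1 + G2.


G1 = {0 | -13}, G2 = {8 | -11}
Each is a switch {a | b} with numbers a > b; its mean value is (a + b)/2, and mean value is additive over game sums: m(G1 + G2) = m(G1) + m(G2).
Mean of G1 = (0 + (-13))/2 = -13/2 = -13/2
Mean of G2 = (8 + (-11))/2 = -3/2 = -3/2
Mean of G1 + G2 = -13/2 + -3/2 = -8

-8


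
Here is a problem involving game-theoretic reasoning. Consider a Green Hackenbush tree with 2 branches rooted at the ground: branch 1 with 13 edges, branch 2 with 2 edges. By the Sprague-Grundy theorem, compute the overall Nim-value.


The tree has 2 branches from the ground vertex.
In Green Hackenbush, the Nim-value of a simple path of length k is k.
Branch 1: length 13, Nim-value = 13
Branch 2: length 2, Nim-value = 2
Total Nim-value = XOR of all branch values:
0 XOR 13 = 13
13 XOR 2 = 15
Nim-value of the tree = 15

15
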